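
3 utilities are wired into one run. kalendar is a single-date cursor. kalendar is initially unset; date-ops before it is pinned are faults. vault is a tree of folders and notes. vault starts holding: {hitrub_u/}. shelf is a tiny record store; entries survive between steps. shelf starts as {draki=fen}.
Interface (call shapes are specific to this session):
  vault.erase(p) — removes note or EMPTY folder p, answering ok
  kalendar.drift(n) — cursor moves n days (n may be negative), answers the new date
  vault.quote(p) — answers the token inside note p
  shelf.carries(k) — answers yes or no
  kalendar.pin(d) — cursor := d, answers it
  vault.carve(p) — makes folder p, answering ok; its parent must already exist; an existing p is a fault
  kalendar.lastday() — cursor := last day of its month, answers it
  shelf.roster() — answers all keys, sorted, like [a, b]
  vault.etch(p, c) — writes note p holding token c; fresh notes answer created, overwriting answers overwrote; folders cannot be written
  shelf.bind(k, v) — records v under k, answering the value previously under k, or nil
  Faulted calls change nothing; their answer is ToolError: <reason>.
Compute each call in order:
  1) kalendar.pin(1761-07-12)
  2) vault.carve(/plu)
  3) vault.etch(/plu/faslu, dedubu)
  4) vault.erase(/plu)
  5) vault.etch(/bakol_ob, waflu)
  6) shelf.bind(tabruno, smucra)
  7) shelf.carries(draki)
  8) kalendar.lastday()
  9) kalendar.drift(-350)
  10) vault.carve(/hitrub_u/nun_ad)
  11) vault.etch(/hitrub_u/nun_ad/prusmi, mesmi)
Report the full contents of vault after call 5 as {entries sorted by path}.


Answer: {bakol_ob=waflu, hitrub_u/, plu/, plu/faslu=dedubu}

Derivation:
·→ kalendar.pin(d=1761-07-12)
·← 1761-07-12
·→ vault.carve(p=/plu)
·← ok
·→ vault.etch(p=/plu/faslu, c=dedubu)
·← created
·→ vault.erase(p=/plu)
·← ToolError: not empty
·→ vault.etch(p=/bakol_ob, c=waflu)
·← created
·→ shelf.bind(k=tabruno, v=smucra)
·← nil
·→ shelf.carries(k=draki)
·← yes
·→ kalendar.lastday()
·← 1761-07-31
·→ kalendar.drift(n=-350)
·← 1760-08-15
·→ vault.carve(p=/hitrub_u/nun_ad)
·← ok
·→ vault.etch(p=/hitrub_u/nun_ad/prusmi, c=mesmi)
·← created


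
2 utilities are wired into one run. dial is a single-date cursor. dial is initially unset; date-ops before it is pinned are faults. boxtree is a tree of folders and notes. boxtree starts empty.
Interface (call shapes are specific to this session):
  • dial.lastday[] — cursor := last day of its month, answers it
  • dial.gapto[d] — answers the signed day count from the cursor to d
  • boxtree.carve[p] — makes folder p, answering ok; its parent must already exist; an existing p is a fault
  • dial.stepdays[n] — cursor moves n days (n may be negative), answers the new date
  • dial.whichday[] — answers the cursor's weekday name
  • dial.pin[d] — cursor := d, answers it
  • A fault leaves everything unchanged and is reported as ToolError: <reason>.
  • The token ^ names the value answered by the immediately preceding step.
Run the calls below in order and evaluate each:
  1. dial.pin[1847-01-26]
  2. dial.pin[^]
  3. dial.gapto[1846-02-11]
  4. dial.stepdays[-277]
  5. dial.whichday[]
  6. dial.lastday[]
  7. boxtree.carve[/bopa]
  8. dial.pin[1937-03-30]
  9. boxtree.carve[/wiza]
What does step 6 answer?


$ dial.pin d→1847-01-26
[out] 1847-01-26
$ dial.pin d→^
[out] 1847-01-26
$ dial.gapto d→1846-02-11
[out] -349
$ dial.stepdays n→-277
[out] 1846-04-24
$ dial.whichday
[out] Friday
$ dial.lastday
[out] 1846-04-30
$ boxtree.carve p→/bopa
[out] ok
$ dial.pin d→1937-03-30
[out] 1937-03-30
$ boxtree.carve p→/wiza
[out] ok

Answer: 1846-04-30


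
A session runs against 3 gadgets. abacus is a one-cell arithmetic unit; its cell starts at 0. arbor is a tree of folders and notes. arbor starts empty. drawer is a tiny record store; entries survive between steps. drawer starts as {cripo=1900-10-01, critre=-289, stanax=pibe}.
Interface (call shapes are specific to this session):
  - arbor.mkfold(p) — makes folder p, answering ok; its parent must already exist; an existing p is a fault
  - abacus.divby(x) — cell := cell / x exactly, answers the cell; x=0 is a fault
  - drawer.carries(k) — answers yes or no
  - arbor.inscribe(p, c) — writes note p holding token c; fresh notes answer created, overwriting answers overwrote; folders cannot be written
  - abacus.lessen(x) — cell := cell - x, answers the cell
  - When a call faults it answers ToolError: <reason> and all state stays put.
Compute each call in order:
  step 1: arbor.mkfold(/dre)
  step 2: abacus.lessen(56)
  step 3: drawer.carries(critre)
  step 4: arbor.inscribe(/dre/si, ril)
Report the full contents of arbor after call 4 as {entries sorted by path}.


// mkfold(p→/dre) -> ok
// lessen(x→56) -> -56
// carries(k→critre) -> yes
// inscribe(p→/dre/si, c→ril) -> created

Answer: {dre/, dre/si=ril}


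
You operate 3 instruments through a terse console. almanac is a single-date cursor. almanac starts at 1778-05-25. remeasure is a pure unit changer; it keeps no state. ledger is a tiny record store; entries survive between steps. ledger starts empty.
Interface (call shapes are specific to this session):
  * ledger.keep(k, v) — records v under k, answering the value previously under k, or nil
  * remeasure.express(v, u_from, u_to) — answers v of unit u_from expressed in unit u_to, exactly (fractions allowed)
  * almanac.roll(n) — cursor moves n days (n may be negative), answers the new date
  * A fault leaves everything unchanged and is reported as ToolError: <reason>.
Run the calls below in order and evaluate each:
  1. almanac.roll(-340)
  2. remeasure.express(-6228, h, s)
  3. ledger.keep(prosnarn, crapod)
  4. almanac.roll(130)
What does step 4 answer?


-> roll(n=-340)
<- 1777-06-19
-> express(v=-6228, u_from=h, u_to=s)
<- -22420800
-> keep(k=prosnarn, v=crapod)
<- nil
-> roll(n=130)
<- 1777-10-27

Answer: 1777-10-27


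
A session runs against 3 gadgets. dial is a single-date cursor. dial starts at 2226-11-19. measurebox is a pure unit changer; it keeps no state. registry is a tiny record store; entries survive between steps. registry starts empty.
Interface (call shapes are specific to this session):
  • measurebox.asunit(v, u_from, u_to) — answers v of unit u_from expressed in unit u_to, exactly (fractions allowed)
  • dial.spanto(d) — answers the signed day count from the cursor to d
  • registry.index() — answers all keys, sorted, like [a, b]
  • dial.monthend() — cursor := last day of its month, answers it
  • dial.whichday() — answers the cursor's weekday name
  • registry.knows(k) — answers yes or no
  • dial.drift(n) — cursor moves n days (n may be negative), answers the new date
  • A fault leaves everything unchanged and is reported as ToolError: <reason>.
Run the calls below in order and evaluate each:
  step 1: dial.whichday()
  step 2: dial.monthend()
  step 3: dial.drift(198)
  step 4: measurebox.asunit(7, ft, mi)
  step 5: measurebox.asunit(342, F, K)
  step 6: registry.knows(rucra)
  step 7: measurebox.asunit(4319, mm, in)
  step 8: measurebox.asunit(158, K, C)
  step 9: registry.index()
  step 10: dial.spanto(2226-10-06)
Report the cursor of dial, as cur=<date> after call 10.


Step: whichday[]
Result: Sunday
Step: monthend[]
Result: 2226-11-30
Step: drift[n→198]
Result: 2227-06-16
Step: asunit[v→7; u_from→ft; u_to→mi]
Result: 7/5280
Step: asunit[v→342; u_from→F; u_to→K]
Result: 80167/180
Step: knows[k→rucra]
Result: no
Step: asunit[v→4319; u_from→mm; u_to→in]
Result: 21595/127
Step: asunit[v→158; u_from→K; u_to→C]
Result: -2303/20
Step: index[]
Result: []
Step: spanto[d→2226-10-06]
Result: -253

Answer: cur=2227-06-16


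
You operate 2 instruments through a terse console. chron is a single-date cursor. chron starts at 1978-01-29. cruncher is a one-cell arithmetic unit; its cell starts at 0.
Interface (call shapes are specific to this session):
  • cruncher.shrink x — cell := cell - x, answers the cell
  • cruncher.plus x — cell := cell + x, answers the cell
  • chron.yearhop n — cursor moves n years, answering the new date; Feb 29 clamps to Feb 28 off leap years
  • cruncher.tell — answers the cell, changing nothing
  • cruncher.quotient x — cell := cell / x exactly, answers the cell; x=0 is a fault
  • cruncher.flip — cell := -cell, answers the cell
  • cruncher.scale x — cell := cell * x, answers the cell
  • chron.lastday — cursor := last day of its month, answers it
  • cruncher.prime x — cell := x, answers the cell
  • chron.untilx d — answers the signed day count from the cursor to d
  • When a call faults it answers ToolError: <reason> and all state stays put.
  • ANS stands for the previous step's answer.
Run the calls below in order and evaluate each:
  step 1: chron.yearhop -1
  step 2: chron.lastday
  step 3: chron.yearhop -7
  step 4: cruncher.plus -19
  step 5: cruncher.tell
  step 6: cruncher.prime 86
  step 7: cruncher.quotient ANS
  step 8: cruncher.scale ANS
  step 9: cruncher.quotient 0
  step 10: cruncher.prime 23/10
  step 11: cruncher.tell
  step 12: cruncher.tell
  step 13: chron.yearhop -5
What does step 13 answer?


// 1. chron.yearhop(n: -1) => 1977-01-29
// 2. chron.lastday() => 1977-01-31
// 3. chron.yearhop(n: -7) => 1970-01-31
// 4. cruncher.plus(x: -19) => -19
// 5. cruncher.tell() => -19
// 6. cruncher.prime(x: 86) => 86
// 7. cruncher.quotient(x: ANS) => 1
// 8. cruncher.scale(x: ANS) => 1
// 9. cruncher.quotient(x: 0) => ToolError: division by zero
// 10. cruncher.prime(x: 23/10) => 23/10
// 11. cruncher.tell() => 23/10
// 12. cruncher.tell() => 23/10
// 13. chron.yearhop(n: -5) => 1965-01-31

Answer: 1965-01-31


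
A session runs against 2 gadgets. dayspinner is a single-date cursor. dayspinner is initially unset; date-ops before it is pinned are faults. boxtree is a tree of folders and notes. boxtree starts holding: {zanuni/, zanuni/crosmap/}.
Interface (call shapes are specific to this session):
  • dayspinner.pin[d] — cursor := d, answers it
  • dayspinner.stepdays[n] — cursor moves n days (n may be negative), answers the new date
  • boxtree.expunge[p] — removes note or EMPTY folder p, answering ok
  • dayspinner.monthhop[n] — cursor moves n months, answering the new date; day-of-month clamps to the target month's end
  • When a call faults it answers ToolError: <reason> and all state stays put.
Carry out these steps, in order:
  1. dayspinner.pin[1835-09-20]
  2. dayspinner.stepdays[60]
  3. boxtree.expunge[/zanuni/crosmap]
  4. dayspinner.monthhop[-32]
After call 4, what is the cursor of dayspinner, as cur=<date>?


==> pin(d: 1835-09-20)
<== 1835-09-20
==> stepdays(n: 60)
<== 1835-11-19
==> expunge(p: /zanuni/crosmap)
<== ok
==> monthhop(n: -32)
<== 1833-03-19

Answer: cur=1833-03-19


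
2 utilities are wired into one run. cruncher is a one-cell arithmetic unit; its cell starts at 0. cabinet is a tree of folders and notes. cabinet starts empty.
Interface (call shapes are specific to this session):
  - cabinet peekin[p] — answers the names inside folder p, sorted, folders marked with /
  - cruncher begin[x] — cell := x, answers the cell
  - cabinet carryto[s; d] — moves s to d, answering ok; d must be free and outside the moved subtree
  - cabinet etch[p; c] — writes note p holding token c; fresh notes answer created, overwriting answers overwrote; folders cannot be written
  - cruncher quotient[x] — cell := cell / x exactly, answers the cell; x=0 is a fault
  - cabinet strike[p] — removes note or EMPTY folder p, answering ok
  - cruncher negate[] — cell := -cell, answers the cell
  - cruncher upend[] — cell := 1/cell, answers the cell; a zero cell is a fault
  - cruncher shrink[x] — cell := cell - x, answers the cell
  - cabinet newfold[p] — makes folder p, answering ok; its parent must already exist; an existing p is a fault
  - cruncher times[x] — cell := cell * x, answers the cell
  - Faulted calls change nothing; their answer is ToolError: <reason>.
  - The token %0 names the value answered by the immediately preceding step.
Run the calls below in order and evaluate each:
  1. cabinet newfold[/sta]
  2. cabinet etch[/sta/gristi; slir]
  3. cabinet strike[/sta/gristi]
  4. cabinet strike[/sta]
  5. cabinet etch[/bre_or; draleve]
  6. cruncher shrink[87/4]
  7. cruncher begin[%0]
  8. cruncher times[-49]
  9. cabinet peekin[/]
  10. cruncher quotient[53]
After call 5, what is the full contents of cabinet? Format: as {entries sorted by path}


> cabinet newfold p: /sta
:: ok
> cabinet etch p: /sta/gristi c: slir
:: created
> cabinet strike p: /sta/gristi
:: ok
> cabinet strike p: /sta
:: ok
> cabinet etch p: /bre_or c: draleve
:: created
> cruncher shrink x: 87/4
:: -87/4
> cruncher begin x: %0
:: -87/4
> cruncher times x: -49
:: 4263/4
> cabinet peekin p: /
:: [bre_or]
> cruncher quotient x: 53
:: 4263/212

Answer: {bre_or=draleve}


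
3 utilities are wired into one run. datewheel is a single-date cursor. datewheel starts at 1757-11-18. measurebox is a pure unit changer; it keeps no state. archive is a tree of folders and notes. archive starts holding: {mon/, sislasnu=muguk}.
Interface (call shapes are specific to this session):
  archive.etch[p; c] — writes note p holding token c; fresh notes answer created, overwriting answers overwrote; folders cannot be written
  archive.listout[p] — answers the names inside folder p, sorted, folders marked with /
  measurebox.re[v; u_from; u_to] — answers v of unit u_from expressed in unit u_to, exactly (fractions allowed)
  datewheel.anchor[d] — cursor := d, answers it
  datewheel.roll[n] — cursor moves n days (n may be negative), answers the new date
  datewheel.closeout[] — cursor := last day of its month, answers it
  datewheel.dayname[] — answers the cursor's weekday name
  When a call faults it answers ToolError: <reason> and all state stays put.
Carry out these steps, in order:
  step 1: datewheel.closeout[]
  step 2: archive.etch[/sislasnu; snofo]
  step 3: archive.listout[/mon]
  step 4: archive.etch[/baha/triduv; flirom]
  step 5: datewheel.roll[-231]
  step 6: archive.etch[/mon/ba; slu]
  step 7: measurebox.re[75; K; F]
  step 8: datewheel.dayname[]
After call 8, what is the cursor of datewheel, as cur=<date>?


Answer: cur=1757-04-13

Derivation:
Now I run datewheel.closeout: 1757-11-30.
Calling archive.etch passing p=/sislasnu, c=snofo, yielding overwrote.
I run archive.listout passing p=/mon, and observe [].
I run archive.etch passing p=/baha/triduv, c=flirom, and see ToolError: no parent.
I use datewheel.roll passing n=-231, giving 1757-04-13.
Invoking archive.etch passing p=/mon/ba, c=slu, giving created.
I try measurebox.re passing v=75, u_from=K, u_to=F, and see -32467/100.
Calling datewheel.dayname(), and get Wednesday.


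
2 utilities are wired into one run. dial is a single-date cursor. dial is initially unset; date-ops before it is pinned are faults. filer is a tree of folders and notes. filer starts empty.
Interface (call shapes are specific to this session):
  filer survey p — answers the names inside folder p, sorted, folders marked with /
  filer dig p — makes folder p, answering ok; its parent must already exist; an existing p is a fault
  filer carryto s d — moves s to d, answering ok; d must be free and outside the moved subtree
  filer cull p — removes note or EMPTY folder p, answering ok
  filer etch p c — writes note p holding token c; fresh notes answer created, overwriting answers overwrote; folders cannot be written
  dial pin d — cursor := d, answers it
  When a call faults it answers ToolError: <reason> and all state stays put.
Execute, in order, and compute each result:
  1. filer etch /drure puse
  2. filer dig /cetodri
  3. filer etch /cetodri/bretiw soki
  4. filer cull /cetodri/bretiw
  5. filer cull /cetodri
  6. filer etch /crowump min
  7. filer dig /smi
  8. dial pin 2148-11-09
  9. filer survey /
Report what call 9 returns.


% 1. filer etch(p=/drure, c=puse) == created
% 2. filer dig(p=/cetodri) == ok
% 3. filer etch(p=/cetodri/bretiw, c=soki) == created
% 4. filer cull(p=/cetodri/bretiw) == ok
% 5. filer cull(p=/cetodri) == ok
% 6. filer etch(p=/crowump, c=min) == created
% 7. filer dig(p=/smi) == ok
% 8. dial pin(d=2148-11-09) == 2148-11-09
% 9. filer survey(p=/) == [crowump, drure, smi/]

Answer: [crowump, drure, smi/]


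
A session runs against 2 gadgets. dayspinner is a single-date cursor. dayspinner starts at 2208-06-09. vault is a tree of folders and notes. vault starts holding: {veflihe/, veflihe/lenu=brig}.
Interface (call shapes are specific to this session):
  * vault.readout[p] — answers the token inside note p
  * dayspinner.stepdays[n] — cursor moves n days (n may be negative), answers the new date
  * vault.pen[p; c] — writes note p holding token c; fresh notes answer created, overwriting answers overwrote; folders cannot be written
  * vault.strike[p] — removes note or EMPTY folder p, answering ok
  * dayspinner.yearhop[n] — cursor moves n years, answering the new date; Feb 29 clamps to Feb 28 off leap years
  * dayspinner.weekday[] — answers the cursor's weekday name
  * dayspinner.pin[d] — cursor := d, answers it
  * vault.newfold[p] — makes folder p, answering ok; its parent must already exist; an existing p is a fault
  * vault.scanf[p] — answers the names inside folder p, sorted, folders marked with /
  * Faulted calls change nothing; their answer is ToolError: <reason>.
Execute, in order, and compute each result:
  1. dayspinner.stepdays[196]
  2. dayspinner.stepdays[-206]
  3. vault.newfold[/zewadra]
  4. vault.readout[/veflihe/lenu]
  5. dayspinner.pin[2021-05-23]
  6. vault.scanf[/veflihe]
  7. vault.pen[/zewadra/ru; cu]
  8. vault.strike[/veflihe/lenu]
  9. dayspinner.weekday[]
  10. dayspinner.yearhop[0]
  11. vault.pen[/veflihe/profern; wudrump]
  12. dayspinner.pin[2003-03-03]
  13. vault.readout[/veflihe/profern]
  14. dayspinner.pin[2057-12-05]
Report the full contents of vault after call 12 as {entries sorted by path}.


// dayspinner.stepdays(n→196) -> 2208-12-22
// dayspinner.stepdays(n→-206) -> 2208-05-30
// vault.newfold(p→/zewadra) -> ok
// vault.readout(p→/veflihe/lenu) -> brig
// dayspinner.pin(d→2021-05-23) -> 2021-05-23
// vault.scanf(p→/veflihe) -> [lenu]
// vault.pen(p→/zewadra/ru, c→cu) -> created
// vault.strike(p→/veflihe/lenu) -> ok
// dayspinner.weekday() -> Sunday
// dayspinner.yearhop(n→0) -> 2021-05-23
// vault.pen(p→/veflihe/profern, c→wudrump) -> created
// dayspinner.pin(d→2003-03-03) -> 2003-03-03
// vault.readout(p→/veflihe/profern) -> wudrump
// dayspinner.pin(d→2057-12-05) -> 2057-12-05

Answer: {veflihe/, veflihe/profern=wudrump, zewadra/, zewadra/ru=cu}


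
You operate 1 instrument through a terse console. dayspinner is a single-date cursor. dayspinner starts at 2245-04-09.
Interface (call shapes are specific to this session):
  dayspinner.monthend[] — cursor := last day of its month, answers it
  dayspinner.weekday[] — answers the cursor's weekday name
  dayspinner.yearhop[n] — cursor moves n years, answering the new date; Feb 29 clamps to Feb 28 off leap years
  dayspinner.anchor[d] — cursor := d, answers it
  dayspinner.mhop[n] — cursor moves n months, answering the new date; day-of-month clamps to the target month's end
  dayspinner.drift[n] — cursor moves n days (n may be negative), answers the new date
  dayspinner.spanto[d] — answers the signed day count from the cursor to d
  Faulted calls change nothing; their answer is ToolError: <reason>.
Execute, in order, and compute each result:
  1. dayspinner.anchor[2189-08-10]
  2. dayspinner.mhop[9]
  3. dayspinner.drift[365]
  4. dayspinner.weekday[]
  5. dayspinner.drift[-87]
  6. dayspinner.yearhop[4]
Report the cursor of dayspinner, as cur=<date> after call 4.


Answer: cur=2191-05-10

Derivation:
# dayspinner.anchor(d=2189-08-10) : 2189-08-10
# dayspinner.mhop(n=9) : 2190-05-10
# dayspinner.drift(n=365) : 2191-05-10
# dayspinner.weekday() : Tuesday
# dayspinner.drift(n=-87) : 2191-02-12
# dayspinner.yearhop(n=4) : 2195-02-12


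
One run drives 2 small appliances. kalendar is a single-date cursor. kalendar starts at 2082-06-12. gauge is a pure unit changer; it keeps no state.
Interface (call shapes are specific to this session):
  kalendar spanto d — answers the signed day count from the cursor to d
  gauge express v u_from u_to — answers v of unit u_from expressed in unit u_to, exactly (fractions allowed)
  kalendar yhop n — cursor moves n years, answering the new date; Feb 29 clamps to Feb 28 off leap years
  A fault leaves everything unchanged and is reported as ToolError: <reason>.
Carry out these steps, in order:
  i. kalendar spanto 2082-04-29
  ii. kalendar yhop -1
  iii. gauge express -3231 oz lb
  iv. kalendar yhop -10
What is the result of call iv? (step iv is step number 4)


Answer: 2071-06-12

Derivation:
Act: kalendar spanto[2082-04-29]
Obs: -44
Act: kalendar yhop[-1]
Obs: 2081-06-12
Act: gauge express[-3231; oz; lb]
Obs: -3231/16
Act: kalendar yhop[-10]
Obs: 2071-06-12


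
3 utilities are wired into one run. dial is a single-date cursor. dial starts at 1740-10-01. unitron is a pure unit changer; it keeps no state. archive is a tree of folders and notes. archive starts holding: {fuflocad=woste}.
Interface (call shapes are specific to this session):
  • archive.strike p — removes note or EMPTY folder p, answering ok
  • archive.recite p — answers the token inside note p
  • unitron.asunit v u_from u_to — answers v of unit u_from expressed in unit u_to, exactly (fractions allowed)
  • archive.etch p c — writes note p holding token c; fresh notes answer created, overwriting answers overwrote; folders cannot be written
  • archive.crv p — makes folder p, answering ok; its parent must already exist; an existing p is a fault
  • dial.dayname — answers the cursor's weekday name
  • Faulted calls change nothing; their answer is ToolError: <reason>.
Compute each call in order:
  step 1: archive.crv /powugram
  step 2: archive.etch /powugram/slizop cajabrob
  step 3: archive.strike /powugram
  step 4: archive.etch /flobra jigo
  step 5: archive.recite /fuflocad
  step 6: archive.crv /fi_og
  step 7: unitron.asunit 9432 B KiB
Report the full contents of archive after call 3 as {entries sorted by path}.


Answer: {fuflocad=woste, powugram/, powugram/slizop=cajabrob}

Derivation:
% archive.crv /powugram
= ok
% archive.etch /powugram/slizop cajabrob
= created
% archive.strike /powugram
= ToolError: not empty
% archive.etch /flobra jigo
= created
% archive.recite /fuflocad
= woste
% archive.crv /fi_og
= ok
% unitron.asunit 9432 B KiB
= 1179/128


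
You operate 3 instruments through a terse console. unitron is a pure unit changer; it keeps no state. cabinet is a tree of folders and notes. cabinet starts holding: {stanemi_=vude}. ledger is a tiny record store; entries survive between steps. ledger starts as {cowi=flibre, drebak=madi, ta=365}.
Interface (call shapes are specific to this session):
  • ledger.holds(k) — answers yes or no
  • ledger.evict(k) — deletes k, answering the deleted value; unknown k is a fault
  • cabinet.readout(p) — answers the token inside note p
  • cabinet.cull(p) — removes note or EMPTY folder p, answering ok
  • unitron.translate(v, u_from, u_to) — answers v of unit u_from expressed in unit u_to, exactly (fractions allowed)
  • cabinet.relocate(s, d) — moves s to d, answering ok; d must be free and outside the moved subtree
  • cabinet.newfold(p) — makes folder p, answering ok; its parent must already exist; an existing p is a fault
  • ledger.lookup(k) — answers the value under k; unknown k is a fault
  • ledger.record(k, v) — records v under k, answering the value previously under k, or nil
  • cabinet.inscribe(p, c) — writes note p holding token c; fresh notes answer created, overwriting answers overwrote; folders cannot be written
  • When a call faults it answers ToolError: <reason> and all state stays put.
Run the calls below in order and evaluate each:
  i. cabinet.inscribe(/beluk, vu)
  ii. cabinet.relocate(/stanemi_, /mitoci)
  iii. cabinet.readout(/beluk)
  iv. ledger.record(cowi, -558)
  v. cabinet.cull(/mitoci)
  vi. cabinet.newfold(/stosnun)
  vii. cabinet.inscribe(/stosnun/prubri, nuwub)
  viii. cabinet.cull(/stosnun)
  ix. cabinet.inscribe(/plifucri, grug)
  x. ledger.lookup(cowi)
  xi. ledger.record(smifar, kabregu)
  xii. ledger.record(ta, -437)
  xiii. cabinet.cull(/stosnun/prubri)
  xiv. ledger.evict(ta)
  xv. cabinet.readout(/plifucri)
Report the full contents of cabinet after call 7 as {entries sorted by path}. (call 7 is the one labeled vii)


Invoking cabinet.inscribe using p='/beluk', c='vu': created.
I try cabinet.relocate using s='/stanemi_', d='/mitoci': ok.
I try cabinet.readout using p='/beluk', and see vu.
Invoking ledger.record using k='cowi', v='-558', → flibre.
Using cabinet.cull using p='/mitoci', and get ok.
I call cabinet.newfold using p='/stosnun', which returns ok.
I call cabinet.inscribe using p='/stosnun/prubri', c='nuwub': created.
Next I call cabinet.cull using p='/stosnun', and observe ToolError: not empty.
I invoke cabinet.inscribe using p='/plifucri', c='grug', and observe created.
I use ledger.lookup using k='cowi', and get -558.
Invoking ledger.record using k='smifar', v='kabregu': nil.
I run ledger.record using k='ta', v='-437', → 365.
Now I run cabinet.cull using p='/stosnun/prubri', and get ok.
I use ledger.evict using k='ta', → -437.
I call cabinet.readout using p='/plifucri', and see grug.

Answer: {beluk=vu, stosnun/, stosnun/prubri=nuwub}


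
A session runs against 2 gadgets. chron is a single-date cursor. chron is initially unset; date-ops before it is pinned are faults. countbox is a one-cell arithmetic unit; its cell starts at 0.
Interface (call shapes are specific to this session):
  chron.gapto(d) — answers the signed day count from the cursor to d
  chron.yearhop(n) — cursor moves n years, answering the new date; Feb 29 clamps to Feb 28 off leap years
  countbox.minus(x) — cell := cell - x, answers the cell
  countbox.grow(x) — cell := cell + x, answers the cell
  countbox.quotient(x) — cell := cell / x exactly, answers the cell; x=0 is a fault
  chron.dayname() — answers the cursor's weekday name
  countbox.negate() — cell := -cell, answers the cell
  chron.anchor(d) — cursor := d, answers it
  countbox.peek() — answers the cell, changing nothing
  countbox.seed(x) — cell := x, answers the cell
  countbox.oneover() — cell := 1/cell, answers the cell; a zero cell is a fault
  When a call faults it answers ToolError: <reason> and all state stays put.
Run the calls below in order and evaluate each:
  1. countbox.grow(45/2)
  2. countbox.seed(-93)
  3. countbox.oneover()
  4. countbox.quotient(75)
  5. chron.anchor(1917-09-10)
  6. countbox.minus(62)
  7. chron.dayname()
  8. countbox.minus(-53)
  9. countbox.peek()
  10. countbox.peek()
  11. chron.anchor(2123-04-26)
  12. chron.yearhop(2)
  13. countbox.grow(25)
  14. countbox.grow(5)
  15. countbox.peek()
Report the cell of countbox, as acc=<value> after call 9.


·→ grow(x: 45/2)
·← 45/2
·→ seed(x: -93)
·← -93
·→ oneover()
·← -1/93
·→ quotient(x: 75)
·← -1/6975
·→ anchor(d: 1917-09-10)
·← 1917-09-10
·→ minus(x: 62)
·← -432451/6975
·→ dayname()
·← Monday
·→ minus(x: -53)
·← -62776/6975
·→ peek()
·← -62776/6975
·→ peek()
·← -62776/6975
·→ anchor(d: 2123-04-26)
·← 2123-04-26
·→ yearhop(n: 2)
·← 2125-04-26
·→ grow(x: 25)
·← 111599/6975
·→ grow(x: 5)
·← 146474/6975
·→ peek()
·← 146474/6975

Answer: acc=-62776/6975


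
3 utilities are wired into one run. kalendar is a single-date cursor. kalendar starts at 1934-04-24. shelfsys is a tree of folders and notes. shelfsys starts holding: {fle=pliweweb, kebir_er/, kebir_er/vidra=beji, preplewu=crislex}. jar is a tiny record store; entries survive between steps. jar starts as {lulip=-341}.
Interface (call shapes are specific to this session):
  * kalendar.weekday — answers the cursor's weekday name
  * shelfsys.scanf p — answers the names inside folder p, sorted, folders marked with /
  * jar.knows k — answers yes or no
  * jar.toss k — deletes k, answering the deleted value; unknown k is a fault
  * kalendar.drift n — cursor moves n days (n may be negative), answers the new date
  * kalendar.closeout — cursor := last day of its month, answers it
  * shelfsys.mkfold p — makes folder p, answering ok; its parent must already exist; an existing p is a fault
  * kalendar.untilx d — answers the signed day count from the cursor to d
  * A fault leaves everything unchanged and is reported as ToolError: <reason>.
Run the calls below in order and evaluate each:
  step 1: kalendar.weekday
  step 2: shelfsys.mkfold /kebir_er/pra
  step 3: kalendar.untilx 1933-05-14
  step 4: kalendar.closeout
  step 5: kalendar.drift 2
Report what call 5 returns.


Answer: 1934-05-02

Derivation:
→ kalendar.weekday()
← Tuesday
→ shelfsys.mkfold(/kebir_er/pra)
← ok
→ kalendar.untilx(1933-05-14)
← -345
→ kalendar.closeout()
← 1934-04-30
→ kalendar.drift(2)
← 1934-05-02


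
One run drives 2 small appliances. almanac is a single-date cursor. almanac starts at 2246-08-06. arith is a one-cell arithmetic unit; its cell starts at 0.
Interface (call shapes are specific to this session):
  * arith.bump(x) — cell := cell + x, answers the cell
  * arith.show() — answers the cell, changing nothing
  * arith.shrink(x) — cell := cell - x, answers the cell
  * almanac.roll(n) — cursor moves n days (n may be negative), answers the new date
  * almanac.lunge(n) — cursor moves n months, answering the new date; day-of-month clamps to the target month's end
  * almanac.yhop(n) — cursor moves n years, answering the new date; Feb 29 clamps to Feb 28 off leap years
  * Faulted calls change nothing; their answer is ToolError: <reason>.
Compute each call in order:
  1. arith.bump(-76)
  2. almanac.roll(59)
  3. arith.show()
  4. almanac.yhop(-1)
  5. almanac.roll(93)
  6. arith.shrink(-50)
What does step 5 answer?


Answer: 2246-01-05

Derivation:
> arith.bump x='-76'
  -76
> almanac.roll n='59'
  2246-10-04
> arith.show
  -76
> almanac.yhop n='-1'
  2245-10-04
> almanac.roll n='93'
  2246-01-05
> arith.shrink x='-50'
  -26


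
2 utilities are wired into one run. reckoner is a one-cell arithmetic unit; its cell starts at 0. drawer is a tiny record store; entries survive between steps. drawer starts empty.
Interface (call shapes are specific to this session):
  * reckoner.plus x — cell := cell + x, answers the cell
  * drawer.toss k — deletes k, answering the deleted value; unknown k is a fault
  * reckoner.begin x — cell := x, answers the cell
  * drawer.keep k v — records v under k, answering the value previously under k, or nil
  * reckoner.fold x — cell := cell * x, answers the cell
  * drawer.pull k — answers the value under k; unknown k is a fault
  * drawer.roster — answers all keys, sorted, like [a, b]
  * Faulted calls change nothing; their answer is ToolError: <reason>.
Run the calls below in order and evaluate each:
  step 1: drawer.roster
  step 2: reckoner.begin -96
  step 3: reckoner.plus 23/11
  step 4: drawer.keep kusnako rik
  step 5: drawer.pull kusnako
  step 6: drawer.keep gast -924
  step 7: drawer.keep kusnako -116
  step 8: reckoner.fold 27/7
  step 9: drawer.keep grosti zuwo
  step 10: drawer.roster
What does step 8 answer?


! drawer.roster() -> []
! reckoner.begin(x: -96) -> -96
! reckoner.plus(x: 23/11) -> -1033/11
! drawer.keep(k: kusnako, v: rik) -> nil
! drawer.pull(k: kusnako) -> rik
! drawer.keep(k: gast, v: -924) -> nil
! drawer.keep(k: kusnako, v: -116) -> rik
! reckoner.fold(x: 27/7) -> -27891/77
! drawer.keep(k: grosti, v: zuwo) -> nil
! drawer.roster() -> [gast, grosti, kusnako]

Answer: -27891/77


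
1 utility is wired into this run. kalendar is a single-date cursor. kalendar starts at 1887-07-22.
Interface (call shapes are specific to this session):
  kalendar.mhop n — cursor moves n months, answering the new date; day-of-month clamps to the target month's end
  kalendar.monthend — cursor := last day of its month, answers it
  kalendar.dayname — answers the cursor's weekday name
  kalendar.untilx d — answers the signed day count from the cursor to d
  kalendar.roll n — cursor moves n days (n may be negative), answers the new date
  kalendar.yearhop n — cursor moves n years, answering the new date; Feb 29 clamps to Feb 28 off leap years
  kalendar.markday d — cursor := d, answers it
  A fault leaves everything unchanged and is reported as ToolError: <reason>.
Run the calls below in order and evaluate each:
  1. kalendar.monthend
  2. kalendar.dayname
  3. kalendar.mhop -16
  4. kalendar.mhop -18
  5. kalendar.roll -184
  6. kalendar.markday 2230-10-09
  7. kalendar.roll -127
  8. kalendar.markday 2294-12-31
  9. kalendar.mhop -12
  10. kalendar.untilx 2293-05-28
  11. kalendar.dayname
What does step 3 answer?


Answer: 1886-03-31

Derivation:
-- kalendar.monthend() : 1887-07-31
-- kalendar.dayname() : Sunday
-- kalendar.mhop(n: -16) : 1886-03-31
-- kalendar.mhop(n: -18) : 1884-09-30
-- kalendar.roll(n: -184) : 1884-03-30
-- kalendar.markday(d: 2230-10-09) : 2230-10-09
-- kalendar.roll(n: -127) : 2230-06-04
-- kalendar.markday(d: 2294-12-31) : 2294-12-31
-- kalendar.mhop(n: -12) : 2293-12-31
-- kalendar.untilx(d: 2293-05-28) : -217
-- kalendar.dayname() : Sunday


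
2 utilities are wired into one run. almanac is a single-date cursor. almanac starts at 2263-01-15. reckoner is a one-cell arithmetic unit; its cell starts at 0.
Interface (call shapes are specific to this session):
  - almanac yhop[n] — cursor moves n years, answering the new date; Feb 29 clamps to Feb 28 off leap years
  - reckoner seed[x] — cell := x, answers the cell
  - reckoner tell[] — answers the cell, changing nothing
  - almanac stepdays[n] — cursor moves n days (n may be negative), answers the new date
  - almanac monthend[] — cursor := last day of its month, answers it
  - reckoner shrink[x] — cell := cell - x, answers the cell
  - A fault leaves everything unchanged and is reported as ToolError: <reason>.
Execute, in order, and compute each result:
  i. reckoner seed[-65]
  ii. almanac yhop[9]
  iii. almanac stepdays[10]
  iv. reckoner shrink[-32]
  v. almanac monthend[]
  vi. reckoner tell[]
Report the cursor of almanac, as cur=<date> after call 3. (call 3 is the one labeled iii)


Answer: cur=2272-01-25

Derivation:
Step: reckoner seed[x=-65]
Result: -65
Step: almanac yhop[n=9]
Result: 2272-01-15
Step: almanac stepdays[n=10]
Result: 2272-01-25
Step: reckoner shrink[x=-32]
Result: -33
Step: almanac monthend[]
Result: 2272-01-31
Step: reckoner tell[]
Result: -33


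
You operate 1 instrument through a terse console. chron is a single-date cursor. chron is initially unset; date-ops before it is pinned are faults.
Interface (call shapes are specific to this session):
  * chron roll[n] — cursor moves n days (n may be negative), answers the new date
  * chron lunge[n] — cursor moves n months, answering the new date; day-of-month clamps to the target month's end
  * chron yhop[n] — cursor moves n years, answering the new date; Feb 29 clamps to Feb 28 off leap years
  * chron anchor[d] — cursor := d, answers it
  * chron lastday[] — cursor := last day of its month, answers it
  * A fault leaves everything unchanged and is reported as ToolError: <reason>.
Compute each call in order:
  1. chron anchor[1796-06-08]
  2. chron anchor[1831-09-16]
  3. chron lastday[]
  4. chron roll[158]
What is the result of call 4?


Answer: 1832-03-06

Derivation:
Do: chron anchor[d→1796-06-08]
See: 1796-06-08
Do: chron anchor[d→1831-09-16]
See: 1831-09-16
Do: chron lastday[]
See: 1831-09-30
Do: chron roll[n→158]
See: 1832-03-06


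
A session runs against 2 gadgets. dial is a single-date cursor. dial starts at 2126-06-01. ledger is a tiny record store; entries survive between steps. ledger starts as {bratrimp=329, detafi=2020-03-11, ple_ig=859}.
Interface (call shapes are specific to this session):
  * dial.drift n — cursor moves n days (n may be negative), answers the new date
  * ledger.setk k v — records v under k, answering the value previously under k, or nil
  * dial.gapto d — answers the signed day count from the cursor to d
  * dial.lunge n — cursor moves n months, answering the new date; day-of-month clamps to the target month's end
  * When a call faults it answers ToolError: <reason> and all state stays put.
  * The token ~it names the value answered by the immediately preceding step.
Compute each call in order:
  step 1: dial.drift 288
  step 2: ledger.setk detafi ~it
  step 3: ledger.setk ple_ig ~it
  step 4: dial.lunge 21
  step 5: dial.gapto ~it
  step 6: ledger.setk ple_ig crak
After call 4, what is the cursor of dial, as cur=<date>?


Answer: cur=2128-12-16

Derivation:
I call dial.drift on n='288', yielding 2127-03-16.
I invoke ledger.setk on k='detafi', v='~it', → 2020-03-11.
Next I call ledger.setk on k='ple_ig', v='~it': 859.
I try dial.lunge on n='21', yielding 2128-12-16.
Invoking dial.gapto on d='~it', and observe 0.
I invoke ledger.setk on k='ple_ig', v='crak', and get 2020-03-11.


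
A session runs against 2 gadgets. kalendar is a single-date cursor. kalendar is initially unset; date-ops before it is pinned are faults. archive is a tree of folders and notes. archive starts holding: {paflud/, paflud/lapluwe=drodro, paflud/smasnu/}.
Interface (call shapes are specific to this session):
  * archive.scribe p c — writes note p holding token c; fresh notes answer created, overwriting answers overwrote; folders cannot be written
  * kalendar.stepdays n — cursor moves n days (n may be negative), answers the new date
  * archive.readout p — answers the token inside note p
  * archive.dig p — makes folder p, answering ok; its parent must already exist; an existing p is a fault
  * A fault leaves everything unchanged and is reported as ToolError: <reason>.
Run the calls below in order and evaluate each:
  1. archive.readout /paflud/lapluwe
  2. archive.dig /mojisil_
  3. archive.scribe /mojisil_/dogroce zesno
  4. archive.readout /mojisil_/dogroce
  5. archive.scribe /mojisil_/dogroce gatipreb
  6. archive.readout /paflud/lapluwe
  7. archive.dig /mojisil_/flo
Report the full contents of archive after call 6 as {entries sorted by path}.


Answer: {mojisil_/, mojisil_/dogroce=gatipreb, paflud/, paflud/lapluwe=drodro, paflud/smasnu/}

Derivation:
I try archive.readout on p=/paflud/lapluwe, and see drodro.
Calling archive.dig on p=/mojisil_, yielding ok.
Invoking archive.scribe on p=/mojisil_/dogroce, c=zesno, — result: created.
I call archive.readout on p=/mojisil_/dogroce, yielding zesno.
I invoke archive.scribe on p=/mojisil_/dogroce, c=gatipreb: overwrote.
I call archive.readout on p=/paflud/lapluwe, and observe drodro.
Now I run archive.dig on p=/mojisil_/flo, yielding ok.


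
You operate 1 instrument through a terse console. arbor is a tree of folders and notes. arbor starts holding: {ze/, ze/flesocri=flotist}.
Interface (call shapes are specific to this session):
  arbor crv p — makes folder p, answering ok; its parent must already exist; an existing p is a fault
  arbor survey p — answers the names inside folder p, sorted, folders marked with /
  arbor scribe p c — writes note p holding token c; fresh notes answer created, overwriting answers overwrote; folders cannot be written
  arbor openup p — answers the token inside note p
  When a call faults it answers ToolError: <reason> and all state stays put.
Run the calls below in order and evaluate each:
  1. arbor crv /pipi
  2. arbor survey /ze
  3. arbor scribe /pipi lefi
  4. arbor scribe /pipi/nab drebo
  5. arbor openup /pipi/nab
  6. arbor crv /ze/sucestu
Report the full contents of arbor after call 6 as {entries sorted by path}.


% arbor crv(p='/pipi') -> ok
% arbor survey(p='/ze') -> [flesocri]
% arbor scribe(p='/pipi', c='lefi') -> ToolError: is a directory
% arbor scribe(p='/pipi/nab', c='drebo') -> created
% arbor openup(p='/pipi/nab') -> drebo
% arbor crv(p='/ze/sucestu') -> ok

Answer: {pipi/, pipi/nab=drebo, ze/, ze/flesocri=flotist, ze/sucestu/}
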